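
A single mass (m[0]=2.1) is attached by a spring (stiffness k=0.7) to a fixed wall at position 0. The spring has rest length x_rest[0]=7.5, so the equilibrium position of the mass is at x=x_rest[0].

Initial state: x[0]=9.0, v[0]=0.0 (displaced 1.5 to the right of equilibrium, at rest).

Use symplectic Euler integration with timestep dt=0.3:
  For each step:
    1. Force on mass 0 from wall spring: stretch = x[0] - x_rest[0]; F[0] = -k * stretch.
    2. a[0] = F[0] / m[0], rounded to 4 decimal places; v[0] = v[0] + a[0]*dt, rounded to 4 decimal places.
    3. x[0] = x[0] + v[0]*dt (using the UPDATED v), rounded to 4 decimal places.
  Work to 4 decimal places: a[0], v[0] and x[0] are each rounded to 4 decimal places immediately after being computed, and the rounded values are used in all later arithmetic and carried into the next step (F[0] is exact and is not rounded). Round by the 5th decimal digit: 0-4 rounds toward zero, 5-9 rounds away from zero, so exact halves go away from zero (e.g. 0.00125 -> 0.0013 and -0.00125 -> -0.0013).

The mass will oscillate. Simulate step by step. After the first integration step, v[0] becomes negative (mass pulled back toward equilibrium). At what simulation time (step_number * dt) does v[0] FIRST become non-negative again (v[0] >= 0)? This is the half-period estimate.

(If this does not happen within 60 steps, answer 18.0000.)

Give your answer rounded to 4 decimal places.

Step 0: x=[9.0000] v=[0.0000]
Step 1: x=[8.9550] v=[-0.1500]
Step 2: x=[8.8664] v=[-0.2955]
Step 3: x=[8.7367] v=[-0.4322]
Step 4: x=[8.5699] v=[-0.5559]
Step 5: x=[8.3710] v=[-0.6629]
Step 6: x=[8.1460] v=[-0.7500]
Step 7: x=[7.9016] v=[-0.8146]
Step 8: x=[7.6452] v=[-0.8548]
Step 9: x=[7.3844] v=[-0.8693]
Step 10: x=[7.1271] v=[-0.8578]
Step 11: x=[6.8810] v=[-0.8205]
Step 12: x=[6.6534] v=[-0.7586]
Step 13: x=[6.4512] v=[-0.6739]
Step 14: x=[6.2805] v=[-0.5690]
Step 15: x=[6.1464] v=[-0.4471]
Step 16: x=[6.0529] v=[-0.3117]
Step 17: x=[6.0028] v=[-0.1670]
Step 18: x=[5.9976] v=[-0.0173]
Step 19: x=[6.0375] v=[0.1329]
First v>=0 after going negative at step 19, time=5.7000

Answer: 5.7000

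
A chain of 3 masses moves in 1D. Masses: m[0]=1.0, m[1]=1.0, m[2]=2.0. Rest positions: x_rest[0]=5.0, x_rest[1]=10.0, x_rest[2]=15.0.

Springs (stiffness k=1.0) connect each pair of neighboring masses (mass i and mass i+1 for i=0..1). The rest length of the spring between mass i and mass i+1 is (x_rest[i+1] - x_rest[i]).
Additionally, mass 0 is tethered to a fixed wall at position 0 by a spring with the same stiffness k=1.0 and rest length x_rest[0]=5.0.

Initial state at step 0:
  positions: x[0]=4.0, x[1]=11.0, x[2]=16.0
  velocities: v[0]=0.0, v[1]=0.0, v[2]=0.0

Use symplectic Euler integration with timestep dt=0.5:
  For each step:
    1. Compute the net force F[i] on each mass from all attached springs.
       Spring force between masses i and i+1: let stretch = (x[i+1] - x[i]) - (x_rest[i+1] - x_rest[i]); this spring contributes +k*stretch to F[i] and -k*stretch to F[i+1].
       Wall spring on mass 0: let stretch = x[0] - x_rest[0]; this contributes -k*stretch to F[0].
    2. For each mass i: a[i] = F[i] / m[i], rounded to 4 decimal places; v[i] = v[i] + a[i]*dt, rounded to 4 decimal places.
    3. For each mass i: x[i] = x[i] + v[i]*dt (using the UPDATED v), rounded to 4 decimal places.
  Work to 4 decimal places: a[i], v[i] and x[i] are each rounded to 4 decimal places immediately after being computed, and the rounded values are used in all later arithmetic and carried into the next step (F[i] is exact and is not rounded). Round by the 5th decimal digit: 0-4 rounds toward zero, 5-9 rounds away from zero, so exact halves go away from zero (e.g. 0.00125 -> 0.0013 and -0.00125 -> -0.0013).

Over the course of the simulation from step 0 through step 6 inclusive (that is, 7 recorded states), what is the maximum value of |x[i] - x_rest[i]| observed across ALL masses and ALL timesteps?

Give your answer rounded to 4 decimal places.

Step 0: x=[4.0000 11.0000 16.0000] v=[0.0000 0.0000 0.0000]
Step 1: x=[4.7500 10.5000 16.0000] v=[1.5000 -1.0000 0.0000]
Step 2: x=[5.7500 9.9375 15.9375] v=[2.0000 -1.1250 -0.1250]
Step 3: x=[6.3594 9.8281 15.7500] v=[1.2188 -0.2188 -0.3750]
Step 4: x=[6.2461 10.3320 15.4473] v=[-0.2266 1.0078 -0.6055]
Step 5: x=[5.5928 11.0933 15.1301] v=[-1.3067 1.5225 -0.6344]
Step 6: x=[4.9164 11.4887 14.9333] v=[-1.3529 0.7907 -0.3936]
Max displacement = 1.4887

Answer: 1.4887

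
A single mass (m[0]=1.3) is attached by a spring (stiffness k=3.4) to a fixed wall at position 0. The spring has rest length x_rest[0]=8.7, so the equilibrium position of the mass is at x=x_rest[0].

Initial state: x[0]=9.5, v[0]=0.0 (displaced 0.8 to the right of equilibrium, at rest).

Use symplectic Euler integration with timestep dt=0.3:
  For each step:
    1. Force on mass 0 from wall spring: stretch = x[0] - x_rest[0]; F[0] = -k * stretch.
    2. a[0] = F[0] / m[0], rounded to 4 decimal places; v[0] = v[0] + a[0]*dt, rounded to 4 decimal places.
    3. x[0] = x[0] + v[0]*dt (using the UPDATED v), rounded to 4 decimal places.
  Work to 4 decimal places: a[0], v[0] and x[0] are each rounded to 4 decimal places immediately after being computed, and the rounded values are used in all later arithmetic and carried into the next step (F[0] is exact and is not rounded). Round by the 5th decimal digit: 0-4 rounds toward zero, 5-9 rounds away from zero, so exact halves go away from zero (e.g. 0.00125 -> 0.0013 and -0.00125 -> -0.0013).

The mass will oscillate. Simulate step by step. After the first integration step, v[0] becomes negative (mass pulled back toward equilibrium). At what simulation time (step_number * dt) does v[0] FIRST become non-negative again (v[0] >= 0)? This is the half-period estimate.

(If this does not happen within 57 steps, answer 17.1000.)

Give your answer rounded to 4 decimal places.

Answer: 2.1000

Derivation:
Step 0: x=[9.5000] v=[0.0000]
Step 1: x=[9.3117] v=[-0.6277]
Step 2: x=[8.9794] v=[-1.1076]
Step 3: x=[8.5814] v=[-1.3268]
Step 4: x=[8.2113] v=[-1.2337]
Step 5: x=[7.9562] v=[-0.8503]
Step 6: x=[7.8762] v=[-0.2667]
Step 7: x=[7.9901] v=[0.3797]
First v>=0 after going negative at step 7, time=2.1000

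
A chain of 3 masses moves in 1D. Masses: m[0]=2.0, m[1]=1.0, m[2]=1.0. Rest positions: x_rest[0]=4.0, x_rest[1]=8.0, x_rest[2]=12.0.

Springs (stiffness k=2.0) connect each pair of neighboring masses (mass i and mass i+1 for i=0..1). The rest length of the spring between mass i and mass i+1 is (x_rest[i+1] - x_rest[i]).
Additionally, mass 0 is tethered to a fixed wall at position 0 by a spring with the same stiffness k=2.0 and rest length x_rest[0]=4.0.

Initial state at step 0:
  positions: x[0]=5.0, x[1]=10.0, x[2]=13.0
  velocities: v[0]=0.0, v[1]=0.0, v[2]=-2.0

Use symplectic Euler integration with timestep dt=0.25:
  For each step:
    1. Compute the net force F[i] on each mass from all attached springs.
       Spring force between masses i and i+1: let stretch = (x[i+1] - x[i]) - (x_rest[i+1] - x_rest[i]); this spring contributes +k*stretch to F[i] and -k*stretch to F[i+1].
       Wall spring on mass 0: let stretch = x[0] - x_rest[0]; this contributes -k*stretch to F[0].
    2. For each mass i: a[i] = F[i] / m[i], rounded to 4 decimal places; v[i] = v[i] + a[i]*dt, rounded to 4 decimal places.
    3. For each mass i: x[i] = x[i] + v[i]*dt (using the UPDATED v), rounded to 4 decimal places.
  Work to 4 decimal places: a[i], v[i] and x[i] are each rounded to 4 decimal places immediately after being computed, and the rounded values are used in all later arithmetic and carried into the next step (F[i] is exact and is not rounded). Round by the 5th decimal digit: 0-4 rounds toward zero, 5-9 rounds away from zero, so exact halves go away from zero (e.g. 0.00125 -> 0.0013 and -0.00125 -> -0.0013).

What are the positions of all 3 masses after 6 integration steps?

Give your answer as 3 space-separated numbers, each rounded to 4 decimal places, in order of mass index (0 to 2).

Step 0: x=[5.0000 10.0000 13.0000] v=[0.0000 0.0000 -2.0000]
Step 1: x=[5.0000 9.7500 12.6250] v=[0.0000 -1.0000 -1.5000]
Step 2: x=[4.9844 9.2656 12.3906] v=[-0.0625 -1.9375 -0.9375]
Step 3: x=[4.9248 8.6367 12.2656] v=[-0.2383 -2.5156 -0.5000]
Step 4: x=[4.7894 7.9974 12.1870] v=[-0.5415 -2.5571 -0.3145]
Step 5: x=[4.5552 7.4808 12.0847] v=[-0.9369 -2.0663 -0.4093]
Step 6: x=[4.2191 7.1740 11.9069] v=[-1.3443 -1.2272 -0.7113]

Answer: 4.2191 7.1740 11.9069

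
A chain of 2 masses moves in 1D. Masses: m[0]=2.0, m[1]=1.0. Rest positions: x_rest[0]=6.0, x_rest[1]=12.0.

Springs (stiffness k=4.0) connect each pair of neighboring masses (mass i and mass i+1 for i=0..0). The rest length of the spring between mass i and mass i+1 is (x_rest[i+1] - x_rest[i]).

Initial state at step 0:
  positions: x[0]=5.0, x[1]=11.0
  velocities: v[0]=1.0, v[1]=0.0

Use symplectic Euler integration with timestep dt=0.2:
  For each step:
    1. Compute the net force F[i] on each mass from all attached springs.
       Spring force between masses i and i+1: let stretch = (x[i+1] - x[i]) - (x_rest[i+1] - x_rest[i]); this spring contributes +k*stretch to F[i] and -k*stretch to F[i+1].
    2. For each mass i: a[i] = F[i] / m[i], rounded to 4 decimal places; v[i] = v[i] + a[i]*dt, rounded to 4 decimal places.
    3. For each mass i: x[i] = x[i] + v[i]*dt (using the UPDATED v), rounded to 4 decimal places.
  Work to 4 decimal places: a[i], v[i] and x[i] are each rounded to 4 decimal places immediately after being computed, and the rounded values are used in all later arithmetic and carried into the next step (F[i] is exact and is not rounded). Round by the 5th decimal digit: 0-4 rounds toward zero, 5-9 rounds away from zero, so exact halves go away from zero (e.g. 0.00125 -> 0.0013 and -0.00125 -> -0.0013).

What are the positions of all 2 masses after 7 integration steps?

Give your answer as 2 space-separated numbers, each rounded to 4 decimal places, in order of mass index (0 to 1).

Step 0: x=[5.0000 11.0000] v=[1.0000 0.0000]
Step 1: x=[5.2000 11.0000] v=[1.0000 0.0000]
Step 2: x=[5.3840 11.0320] v=[0.9200 0.1600]
Step 3: x=[5.5398 11.1203] v=[0.7792 0.4416]
Step 4: x=[5.6621 11.2757] v=[0.6114 0.7772]
Step 5: x=[5.7535 11.4930] v=[0.4568 1.0863]
Step 6: x=[5.8240 11.7519] v=[0.3526 1.2947]
Step 7: x=[5.8888 12.0224] v=[0.3238 1.3524]

Answer: 5.8888 12.0224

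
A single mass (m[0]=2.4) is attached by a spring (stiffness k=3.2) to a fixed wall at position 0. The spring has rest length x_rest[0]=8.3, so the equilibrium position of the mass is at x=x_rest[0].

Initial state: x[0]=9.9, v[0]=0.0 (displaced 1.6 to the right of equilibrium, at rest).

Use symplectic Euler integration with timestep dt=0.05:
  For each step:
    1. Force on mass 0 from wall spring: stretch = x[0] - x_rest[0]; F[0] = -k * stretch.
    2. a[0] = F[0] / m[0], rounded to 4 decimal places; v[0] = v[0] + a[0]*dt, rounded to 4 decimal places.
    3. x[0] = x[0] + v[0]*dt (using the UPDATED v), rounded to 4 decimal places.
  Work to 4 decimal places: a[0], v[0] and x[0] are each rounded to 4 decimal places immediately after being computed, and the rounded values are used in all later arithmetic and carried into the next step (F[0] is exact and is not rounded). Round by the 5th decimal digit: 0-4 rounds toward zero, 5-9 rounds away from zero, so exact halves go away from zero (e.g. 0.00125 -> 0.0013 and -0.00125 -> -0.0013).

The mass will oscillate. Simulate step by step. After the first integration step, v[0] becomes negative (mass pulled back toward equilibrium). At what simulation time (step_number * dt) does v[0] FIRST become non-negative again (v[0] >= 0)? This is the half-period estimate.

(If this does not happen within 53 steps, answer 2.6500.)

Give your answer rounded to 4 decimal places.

Answer: 2.6500

Derivation:
Step 0: x=[9.9000] v=[0.0000]
Step 1: x=[9.8947] v=[-0.1067]
Step 2: x=[9.8841] v=[-0.2130]
Step 3: x=[9.8682] v=[-0.3186]
Step 4: x=[9.8470] v=[-0.4231]
Step 5: x=[9.8207] v=[-0.5262]
Step 6: x=[9.7893] v=[-0.6276]
Step 7: x=[9.7530] v=[-0.7269]
Step 8: x=[9.7118] v=[-0.8238]
Step 9: x=[9.6659] v=[-0.9179]
Step 10: x=[9.6155] v=[-1.0090]
Step 11: x=[9.5607] v=[-1.0967]
Step 12: x=[9.5017] v=[-1.1807]
Step 13: x=[9.4387] v=[-1.2608]
Step 14: x=[9.3719] v=[-1.3367]
Step 15: x=[9.3015] v=[-1.4082]
Step 16: x=[9.2278] v=[-1.4750]
Step 17: x=[9.1510] v=[-1.5369]
Step 18: x=[9.0713] v=[-1.5936]
Step 19: x=[8.9891] v=[-1.6450]
Step 20: x=[8.9046] v=[-1.6909]
Step 21: x=[8.8180] v=[-1.7312]
Step 22: x=[8.7297] v=[-1.7657]
Step 23: x=[8.6400] v=[-1.7943]
Step 24: x=[8.5492] v=[-1.8170]
Step 25: x=[8.4575] v=[-1.8336]
Step 26: x=[8.3653] v=[-1.8441]
Step 27: x=[8.2729] v=[-1.8485]
Step 28: x=[8.1806] v=[-1.8467]
Step 29: x=[8.0887] v=[-1.8387]
Step 30: x=[7.9975] v=[-1.8246]
Step 31: x=[7.9073] v=[-1.8044]
Step 32: x=[7.8184] v=[-1.7782]
Step 33: x=[7.7311] v=[-1.7461]
Step 34: x=[7.6457] v=[-1.7082]
Step 35: x=[7.5625] v=[-1.6646]
Step 36: x=[7.4817] v=[-1.6154]
Step 37: x=[7.4037] v=[-1.5608]
Step 38: x=[7.3287] v=[-1.5010]
Step 39: x=[7.2569] v=[-1.4362]
Step 40: x=[7.1886] v=[-1.3667]
Step 41: x=[7.1240] v=[-1.2926]
Step 42: x=[7.0633] v=[-1.2142]
Step 43: x=[7.0067] v=[-1.1318]
Step 44: x=[6.9544] v=[-1.0456]
Step 45: x=[6.9066] v=[-0.9559]
Step 46: x=[6.8635] v=[-0.8630]
Step 47: x=[6.8251] v=[-0.7672]
Step 48: x=[6.7917] v=[-0.6689]
Step 49: x=[6.7633] v=[-0.5683]
Step 50: x=[6.7400] v=[-0.4659]
Step 51: x=[6.7219] v=[-0.3619]
Step 52: x=[6.7091] v=[-0.2567]
Step 53: x=[6.7016] v=[-0.1506]
v[0] did not become non-negative within 53 steps; using fallback time=2.6500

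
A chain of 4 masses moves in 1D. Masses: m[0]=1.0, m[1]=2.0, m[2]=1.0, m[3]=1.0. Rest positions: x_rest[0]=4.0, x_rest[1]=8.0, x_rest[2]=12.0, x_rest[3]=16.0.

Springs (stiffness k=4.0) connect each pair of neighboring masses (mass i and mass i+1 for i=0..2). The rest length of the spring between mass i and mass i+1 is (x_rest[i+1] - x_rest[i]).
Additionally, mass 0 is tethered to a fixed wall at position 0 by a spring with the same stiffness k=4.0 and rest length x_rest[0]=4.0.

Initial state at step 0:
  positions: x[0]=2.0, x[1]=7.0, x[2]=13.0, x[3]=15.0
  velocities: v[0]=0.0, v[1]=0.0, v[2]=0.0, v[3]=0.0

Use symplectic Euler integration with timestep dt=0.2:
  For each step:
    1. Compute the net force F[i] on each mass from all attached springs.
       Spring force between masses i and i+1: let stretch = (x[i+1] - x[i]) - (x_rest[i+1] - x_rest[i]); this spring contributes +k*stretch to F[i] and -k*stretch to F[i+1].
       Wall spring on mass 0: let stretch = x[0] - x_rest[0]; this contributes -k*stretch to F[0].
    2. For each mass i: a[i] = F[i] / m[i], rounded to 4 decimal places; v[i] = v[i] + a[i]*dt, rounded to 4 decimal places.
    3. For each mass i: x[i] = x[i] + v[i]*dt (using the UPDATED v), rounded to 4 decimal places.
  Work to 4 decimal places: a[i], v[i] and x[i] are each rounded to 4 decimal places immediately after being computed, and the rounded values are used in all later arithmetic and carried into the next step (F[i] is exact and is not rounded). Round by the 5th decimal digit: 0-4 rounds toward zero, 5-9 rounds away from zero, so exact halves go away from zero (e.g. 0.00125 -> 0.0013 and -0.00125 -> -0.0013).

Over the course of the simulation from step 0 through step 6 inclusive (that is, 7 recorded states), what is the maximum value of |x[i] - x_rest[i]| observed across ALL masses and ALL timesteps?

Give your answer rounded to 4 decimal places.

Step 0: x=[2.0000 7.0000 13.0000 15.0000] v=[0.0000 0.0000 0.0000 0.0000]
Step 1: x=[2.4800 7.0800 12.3600 15.3200] v=[2.4000 0.4000 -3.2000 1.6000]
Step 2: x=[3.2992 7.2144 11.3488 15.8064] v=[4.0960 0.6720 -5.0560 2.4320]
Step 3: x=[4.2170 7.3663 10.3893 16.2196] v=[4.5888 0.7597 -4.7974 2.0659]
Step 4: x=[4.9639 7.5081 9.8790 16.3399] v=[3.7346 0.7092 -2.5516 0.6017]
Step 5: x=[5.3237 7.6361 10.0231 16.0665] v=[1.7988 0.6399 0.7204 -1.3670]
Step 6: x=[5.2017 7.7700 10.7522 15.4662] v=[-0.6102 0.6697 3.6455 -3.0017]
Max displacement = 2.1210

Answer: 2.1210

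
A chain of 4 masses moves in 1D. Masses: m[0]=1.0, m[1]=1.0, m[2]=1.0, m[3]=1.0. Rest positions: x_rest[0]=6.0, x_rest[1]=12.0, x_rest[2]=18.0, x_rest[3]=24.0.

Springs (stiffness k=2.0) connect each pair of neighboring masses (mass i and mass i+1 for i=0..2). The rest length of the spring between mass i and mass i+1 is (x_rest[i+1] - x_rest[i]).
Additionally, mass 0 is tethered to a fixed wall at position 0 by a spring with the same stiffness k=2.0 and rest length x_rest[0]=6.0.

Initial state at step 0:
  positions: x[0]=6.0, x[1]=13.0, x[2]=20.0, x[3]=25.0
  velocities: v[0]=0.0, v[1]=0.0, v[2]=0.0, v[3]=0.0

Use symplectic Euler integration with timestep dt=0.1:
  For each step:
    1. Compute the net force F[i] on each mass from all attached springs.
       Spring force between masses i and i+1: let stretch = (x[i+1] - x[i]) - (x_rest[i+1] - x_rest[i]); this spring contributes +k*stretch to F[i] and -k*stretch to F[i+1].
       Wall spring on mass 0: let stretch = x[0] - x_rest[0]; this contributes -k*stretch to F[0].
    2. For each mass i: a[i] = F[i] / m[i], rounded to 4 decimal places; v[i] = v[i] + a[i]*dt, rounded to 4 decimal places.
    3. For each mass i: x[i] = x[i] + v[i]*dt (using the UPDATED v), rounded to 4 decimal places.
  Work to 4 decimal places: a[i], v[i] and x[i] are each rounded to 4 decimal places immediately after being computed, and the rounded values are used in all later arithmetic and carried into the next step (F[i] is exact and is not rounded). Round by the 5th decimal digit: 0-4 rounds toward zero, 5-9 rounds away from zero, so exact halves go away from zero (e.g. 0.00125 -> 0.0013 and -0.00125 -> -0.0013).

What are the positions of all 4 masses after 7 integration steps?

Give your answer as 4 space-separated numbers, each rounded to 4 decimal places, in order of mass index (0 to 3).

Step 0: x=[6.0000 13.0000 20.0000 25.0000] v=[0.0000 0.0000 0.0000 0.0000]
Step 1: x=[6.0200 13.0000 19.9600 25.0200] v=[0.2000 0.0000 -0.4000 0.2000]
Step 2: x=[6.0592 12.9996 19.8820 25.0588] v=[0.3920 -0.0040 -0.7800 0.3880]
Step 3: x=[6.1160 12.9980 19.7699 25.1141] v=[0.5682 -0.0156 -1.1211 0.5526]
Step 4: x=[6.1881 12.9942 19.6292 25.1825] v=[0.7214 -0.0376 -1.4066 0.6838]
Step 5: x=[6.2726 12.9870 19.4669 25.2598] v=[0.8450 -0.0718 -1.6229 0.7731]
Step 6: x=[6.3659 12.9751 19.2909 25.3413] v=[0.9334 -0.1187 -1.7603 0.8145]
Step 7: x=[6.4641 12.9574 19.1096 25.4217] v=[0.9821 -0.1774 -1.8134 0.8044]

Answer: 6.4641 12.9574 19.1096 25.4217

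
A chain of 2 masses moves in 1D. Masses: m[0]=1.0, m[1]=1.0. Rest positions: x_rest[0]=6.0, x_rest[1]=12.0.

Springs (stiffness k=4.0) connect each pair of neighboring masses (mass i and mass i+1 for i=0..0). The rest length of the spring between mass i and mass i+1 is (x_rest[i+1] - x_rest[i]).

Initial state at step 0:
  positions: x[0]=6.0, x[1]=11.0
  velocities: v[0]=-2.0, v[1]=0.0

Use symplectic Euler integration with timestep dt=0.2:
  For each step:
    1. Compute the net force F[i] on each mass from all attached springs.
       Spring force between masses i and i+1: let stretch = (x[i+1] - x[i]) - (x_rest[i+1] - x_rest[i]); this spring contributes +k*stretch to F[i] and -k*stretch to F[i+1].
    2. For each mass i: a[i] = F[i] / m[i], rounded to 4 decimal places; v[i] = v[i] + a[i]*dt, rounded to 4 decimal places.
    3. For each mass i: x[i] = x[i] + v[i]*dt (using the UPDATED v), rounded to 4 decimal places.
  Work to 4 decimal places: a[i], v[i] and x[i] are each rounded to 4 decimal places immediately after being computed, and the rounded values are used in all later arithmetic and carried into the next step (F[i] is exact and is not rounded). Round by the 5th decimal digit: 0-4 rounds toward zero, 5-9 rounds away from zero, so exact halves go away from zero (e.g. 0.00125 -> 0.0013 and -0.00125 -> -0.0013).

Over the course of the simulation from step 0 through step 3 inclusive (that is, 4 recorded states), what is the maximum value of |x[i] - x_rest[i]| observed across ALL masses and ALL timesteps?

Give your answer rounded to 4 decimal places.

Step 0: x=[6.0000 11.0000] v=[-2.0000 0.0000]
Step 1: x=[5.4400 11.1600] v=[-2.8000 0.8000]
Step 2: x=[4.8352 11.3648] v=[-3.0240 1.0240]
Step 3: x=[4.3151 11.4849] v=[-2.6003 0.6003]
Max displacement = 1.6849

Answer: 1.6849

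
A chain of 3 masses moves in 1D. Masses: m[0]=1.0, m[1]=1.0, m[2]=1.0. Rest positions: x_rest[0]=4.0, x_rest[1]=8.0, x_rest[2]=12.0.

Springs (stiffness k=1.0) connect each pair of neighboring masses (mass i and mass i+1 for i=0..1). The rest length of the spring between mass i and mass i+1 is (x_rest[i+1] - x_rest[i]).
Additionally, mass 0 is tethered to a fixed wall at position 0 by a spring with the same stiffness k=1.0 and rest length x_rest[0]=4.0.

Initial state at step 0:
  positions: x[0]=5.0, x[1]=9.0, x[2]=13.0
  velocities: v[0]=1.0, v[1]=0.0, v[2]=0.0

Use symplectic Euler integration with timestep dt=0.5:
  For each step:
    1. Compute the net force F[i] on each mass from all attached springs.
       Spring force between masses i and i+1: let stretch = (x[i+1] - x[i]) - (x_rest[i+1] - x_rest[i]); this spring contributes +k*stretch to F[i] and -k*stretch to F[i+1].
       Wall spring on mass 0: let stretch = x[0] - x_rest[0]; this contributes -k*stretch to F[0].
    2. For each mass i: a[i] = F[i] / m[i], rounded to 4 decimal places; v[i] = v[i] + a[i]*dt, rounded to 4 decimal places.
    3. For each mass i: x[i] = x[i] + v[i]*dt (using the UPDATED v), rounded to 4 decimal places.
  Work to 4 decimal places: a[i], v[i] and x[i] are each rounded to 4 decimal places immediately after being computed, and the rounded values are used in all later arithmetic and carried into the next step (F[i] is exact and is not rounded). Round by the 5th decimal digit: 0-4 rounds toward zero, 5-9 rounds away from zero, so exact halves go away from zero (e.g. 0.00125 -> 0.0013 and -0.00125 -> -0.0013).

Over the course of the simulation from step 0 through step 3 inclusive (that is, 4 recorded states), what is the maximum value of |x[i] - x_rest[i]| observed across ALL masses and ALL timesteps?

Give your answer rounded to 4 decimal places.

Answer: 1.2500

Derivation:
Step 0: x=[5.0000 9.0000 13.0000] v=[1.0000 0.0000 0.0000]
Step 1: x=[5.2500 9.0000 13.0000] v=[0.5000 0.0000 0.0000]
Step 2: x=[5.1250 9.0625 13.0000] v=[-0.2500 0.1250 0.0000]
Step 3: x=[4.7031 9.1250 13.0157] v=[-0.8438 0.1250 0.0313]
Max displacement = 1.2500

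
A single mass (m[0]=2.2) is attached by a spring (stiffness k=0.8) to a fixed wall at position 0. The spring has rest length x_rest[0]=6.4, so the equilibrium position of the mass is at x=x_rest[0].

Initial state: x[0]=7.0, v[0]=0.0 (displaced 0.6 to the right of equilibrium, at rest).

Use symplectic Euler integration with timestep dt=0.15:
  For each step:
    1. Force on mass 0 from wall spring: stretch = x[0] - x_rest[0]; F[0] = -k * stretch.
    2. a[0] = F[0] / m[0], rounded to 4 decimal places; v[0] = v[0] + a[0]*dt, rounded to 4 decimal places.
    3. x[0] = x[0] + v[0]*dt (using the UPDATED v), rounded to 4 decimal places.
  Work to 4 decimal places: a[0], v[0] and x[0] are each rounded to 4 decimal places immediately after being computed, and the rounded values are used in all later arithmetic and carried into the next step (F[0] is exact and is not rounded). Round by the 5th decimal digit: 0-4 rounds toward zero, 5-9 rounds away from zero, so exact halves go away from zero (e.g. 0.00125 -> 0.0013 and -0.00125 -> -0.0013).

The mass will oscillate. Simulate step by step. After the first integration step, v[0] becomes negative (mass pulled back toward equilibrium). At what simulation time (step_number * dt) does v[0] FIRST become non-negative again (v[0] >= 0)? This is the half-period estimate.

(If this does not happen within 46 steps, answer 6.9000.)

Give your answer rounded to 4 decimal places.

Step 0: x=[7.0000] v=[0.0000]
Step 1: x=[6.9951] v=[-0.0327]
Step 2: x=[6.9853] v=[-0.0652]
Step 3: x=[6.9707] v=[-0.0971]
Step 4: x=[6.9515] v=[-0.1282]
Step 5: x=[6.9278] v=[-0.1583]
Step 6: x=[6.8997] v=[-0.1871]
Step 7: x=[6.8675] v=[-0.2144]
Step 8: x=[6.8315] v=[-0.2399]
Step 9: x=[6.7920] v=[-0.2634]
Step 10: x=[6.7493] v=[-0.2848]
Step 11: x=[6.7037] v=[-0.3039]
Step 12: x=[6.6556] v=[-0.3205]
Step 13: x=[6.6054] v=[-0.3344]
Step 14: x=[6.5536] v=[-0.3456]
Step 15: x=[6.5005] v=[-0.3540]
Step 16: x=[6.4466] v=[-0.3595]
Step 17: x=[6.3923] v=[-0.3620]
Step 18: x=[6.3381] v=[-0.3616]
Step 19: x=[6.2844] v=[-0.3582]
Step 20: x=[6.2316] v=[-0.3519]
Step 21: x=[6.1802] v=[-0.3427]
Step 22: x=[6.1306] v=[-0.3307]
Step 23: x=[6.0832] v=[-0.3160]
Step 24: x=[6.0384] v=[-0.2987]
Step 25: x=[5.9966] v=[-0.2790]
Step 26: x=[5.9581] v=[-0.2570]
Step 27: x=[5.9232] v=[-0.2329]
Step 28: x=[5.8922] v=[-0.2069]
Step 29: x=[5.8653] v=[-0.1792]
Step 30: x=[5.8428] v=[-0.1500]
Step 31: x=[5.8249] v=[-0.1196]
Step 32: x=[5.8117] v=[-0.0882]
Step 33: x=[5.8033] v=[-0.0561]
Step 34: x=[5.7998] v=[-0.0236]
Step 35: x=[5.8012] v=[0.0091]
First v>=0 after going negative at step 35, time=5.2500

Answer: 5.2500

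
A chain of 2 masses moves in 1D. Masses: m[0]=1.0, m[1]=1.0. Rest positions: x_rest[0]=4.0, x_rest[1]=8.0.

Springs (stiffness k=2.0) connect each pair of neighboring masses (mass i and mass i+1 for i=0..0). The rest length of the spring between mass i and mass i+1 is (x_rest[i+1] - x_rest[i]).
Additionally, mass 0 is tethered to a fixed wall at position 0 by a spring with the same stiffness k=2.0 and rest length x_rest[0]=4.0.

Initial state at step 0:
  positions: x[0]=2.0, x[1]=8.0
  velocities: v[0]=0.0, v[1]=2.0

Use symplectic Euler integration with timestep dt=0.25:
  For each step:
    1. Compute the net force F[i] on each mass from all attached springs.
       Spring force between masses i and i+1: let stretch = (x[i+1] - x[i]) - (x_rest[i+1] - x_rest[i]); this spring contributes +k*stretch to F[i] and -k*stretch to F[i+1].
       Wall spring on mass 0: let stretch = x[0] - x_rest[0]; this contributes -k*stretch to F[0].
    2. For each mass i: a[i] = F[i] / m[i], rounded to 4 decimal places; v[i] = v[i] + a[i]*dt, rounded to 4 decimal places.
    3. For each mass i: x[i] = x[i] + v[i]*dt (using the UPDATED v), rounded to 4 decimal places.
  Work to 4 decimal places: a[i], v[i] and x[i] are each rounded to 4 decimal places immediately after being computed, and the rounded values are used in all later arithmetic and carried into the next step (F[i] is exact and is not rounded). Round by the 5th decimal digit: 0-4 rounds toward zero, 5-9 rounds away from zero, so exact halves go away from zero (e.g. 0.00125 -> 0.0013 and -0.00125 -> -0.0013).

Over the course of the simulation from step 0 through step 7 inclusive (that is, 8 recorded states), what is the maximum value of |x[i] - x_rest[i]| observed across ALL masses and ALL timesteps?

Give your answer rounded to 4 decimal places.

Step 0: x=[2.0000 8.0000] v=[0.0000 2.0000]
Step 1: x=[2.5000 8.2500] v=[2.0000 1.0000]
Step 2: x=[3.4063 8.2813] v=[3.6250 0.1250]
Step 3: x=[4.4962 8.2032] v=[4.3594 -0.3125]
Step 4: x=[5.4874 8.1617] v=[3.9648 -0.1660]
Step 5: x=[6.1270 8.2859] v=[2.5583 0.4969]
Step 6: x=[6.2706 8.6403] v=[0.5743 1.4175]
Step 7: x=[5.9266 9.1985] v=[-1.3762 2.2327]
Max displacement = 2.2706

Answer: 2.2706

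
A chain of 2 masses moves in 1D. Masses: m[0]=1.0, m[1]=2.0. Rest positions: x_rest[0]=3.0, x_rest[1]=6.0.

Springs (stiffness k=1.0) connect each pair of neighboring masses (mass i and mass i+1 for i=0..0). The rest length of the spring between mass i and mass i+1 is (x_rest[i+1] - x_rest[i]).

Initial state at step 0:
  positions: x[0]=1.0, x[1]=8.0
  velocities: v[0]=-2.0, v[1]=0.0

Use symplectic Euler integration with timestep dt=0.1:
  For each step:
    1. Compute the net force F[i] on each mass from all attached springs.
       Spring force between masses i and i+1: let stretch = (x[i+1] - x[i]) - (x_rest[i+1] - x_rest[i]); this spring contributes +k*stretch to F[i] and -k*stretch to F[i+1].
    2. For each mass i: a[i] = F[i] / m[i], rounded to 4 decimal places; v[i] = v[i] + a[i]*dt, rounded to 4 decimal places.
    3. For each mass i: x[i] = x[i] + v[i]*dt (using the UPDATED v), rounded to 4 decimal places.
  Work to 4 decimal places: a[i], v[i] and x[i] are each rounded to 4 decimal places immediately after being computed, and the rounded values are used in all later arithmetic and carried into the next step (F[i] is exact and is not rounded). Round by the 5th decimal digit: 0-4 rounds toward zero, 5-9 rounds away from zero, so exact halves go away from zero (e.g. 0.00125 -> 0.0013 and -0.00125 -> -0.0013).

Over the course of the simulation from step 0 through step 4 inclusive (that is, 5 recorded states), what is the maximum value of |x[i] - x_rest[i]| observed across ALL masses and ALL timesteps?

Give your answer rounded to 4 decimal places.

Step 0: x=[1.0000 8.0000] v=[-2.0000 0.0000]
Step 1: x=[0.8400 7.9800] v=[-1.6000 -0.2000]
Step 2: x=[0.7214 7.9393] v=[-1.1860 -0.4070]
Step 3: x=[0.6450 7.8775] v=[-0.7642 -0.6179]
Step 4: x=[0.6109 7.7946] v=[-0.3410 -0.8295]
Max displacement = 2.3891

Answer: 2.3891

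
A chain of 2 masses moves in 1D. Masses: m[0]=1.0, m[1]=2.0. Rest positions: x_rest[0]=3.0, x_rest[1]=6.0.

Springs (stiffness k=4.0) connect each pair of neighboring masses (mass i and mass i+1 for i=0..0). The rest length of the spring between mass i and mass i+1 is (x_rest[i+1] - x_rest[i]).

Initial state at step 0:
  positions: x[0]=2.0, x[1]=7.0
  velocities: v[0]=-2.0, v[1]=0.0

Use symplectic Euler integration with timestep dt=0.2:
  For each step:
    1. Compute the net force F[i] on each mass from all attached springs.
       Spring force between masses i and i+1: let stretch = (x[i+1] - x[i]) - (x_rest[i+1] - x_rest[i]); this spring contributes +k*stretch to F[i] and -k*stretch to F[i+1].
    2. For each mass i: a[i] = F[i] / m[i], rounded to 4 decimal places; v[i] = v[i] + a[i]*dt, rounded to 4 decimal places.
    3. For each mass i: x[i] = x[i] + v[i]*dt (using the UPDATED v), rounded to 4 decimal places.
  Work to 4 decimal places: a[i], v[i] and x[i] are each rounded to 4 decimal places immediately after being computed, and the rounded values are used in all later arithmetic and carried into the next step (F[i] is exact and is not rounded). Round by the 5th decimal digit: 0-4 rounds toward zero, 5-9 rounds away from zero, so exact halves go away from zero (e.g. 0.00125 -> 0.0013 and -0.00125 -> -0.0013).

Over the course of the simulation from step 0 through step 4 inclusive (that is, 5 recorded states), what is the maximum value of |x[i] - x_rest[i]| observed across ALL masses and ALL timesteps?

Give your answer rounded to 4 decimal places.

Answer: 1.0800

Derivation:
Step 0: x=[2.0000 7.0000] v=[-2.0000 0.0000]
Step 1: x=[1.9200 6.8400] v=[-0.4000 -0.8000]
Step 2: x=[2.1472 6.5264] v=[1.1360 -1.5680]
Step 3: x=[2.5951 6.1025] v=[2.2394 -2.1197]
Step 4: x=[3.1242 5.6380] v=[2.6453 -2.3227]
Max displacement = 1.0800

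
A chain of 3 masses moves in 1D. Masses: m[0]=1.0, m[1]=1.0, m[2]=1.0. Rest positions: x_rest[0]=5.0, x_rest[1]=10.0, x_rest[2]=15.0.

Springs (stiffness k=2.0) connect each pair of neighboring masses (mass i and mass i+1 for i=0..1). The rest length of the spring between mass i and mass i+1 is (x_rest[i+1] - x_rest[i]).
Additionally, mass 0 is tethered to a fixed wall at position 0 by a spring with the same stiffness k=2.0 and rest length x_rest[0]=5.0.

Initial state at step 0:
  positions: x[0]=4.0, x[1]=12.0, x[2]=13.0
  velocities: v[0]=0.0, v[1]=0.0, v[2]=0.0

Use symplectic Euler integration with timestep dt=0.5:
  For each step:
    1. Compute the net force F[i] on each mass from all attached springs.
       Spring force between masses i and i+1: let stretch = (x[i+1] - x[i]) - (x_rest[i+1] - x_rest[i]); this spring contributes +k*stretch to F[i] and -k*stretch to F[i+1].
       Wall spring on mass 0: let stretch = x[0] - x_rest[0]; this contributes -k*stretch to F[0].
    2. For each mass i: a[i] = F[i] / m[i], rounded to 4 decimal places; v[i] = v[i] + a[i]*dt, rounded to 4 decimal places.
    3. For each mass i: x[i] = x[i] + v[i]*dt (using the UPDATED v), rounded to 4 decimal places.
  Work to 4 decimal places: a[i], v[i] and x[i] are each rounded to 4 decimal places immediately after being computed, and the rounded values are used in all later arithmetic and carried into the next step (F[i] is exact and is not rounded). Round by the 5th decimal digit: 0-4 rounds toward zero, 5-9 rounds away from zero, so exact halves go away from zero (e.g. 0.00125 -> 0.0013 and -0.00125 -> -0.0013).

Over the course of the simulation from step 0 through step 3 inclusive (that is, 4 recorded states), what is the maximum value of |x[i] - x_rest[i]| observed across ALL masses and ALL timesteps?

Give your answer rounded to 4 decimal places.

Step 0: x=[4.0000 12.0000 13.0000] v=[0.0000 0.0000 0.0000]
Step 1: x=[6.0000 8.5000 15.0000] v=[4.0000 -7.0000 4.0000]
Step 2: x=[6.2500 7.0000 16.2500] v=[0.5000 -3.0000 2.5000]
Step 3: x=[3.7500 9.7500 15.3750] v=[-5.0000 5.5000 -1.7500]
Max displacement = 3.0000

Answer: 3.0000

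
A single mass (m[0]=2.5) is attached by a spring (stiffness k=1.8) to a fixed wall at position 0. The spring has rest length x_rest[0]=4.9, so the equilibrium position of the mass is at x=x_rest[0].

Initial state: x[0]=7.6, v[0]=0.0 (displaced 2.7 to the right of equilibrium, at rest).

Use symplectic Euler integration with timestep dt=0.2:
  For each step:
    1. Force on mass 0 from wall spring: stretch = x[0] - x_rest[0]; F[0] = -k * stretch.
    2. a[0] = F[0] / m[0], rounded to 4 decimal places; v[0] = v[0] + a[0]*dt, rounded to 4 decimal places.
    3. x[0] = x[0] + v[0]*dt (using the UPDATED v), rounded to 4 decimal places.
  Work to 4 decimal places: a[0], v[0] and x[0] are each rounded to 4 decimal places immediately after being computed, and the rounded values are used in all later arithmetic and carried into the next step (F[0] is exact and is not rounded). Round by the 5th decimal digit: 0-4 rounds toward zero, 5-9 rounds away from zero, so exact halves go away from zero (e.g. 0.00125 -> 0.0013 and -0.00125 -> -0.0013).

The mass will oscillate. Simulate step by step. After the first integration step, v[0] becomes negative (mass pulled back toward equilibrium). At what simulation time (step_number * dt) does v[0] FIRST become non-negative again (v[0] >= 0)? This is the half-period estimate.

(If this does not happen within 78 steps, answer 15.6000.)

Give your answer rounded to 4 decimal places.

Step 0: x=[7.6000] v=[0.0000]
Step 1: x=[7.5222] v=[-0.3888]
Step 2: x=[7.3689] v=[-0.7664]
Step 3: x=[7.1445] v=[-1.1219]
Step 4: x=[6.8555] v=[-1.4451]
Step 5: x=[6.5102] v=[-1.7267]
Step 6: x=[6.1185] v=[-1.9586]
Step 7: x=[5.6917] v=[-2.1341]
Step 8: x=[5.2421] v=[-2.2481]
Step 9: x=[4.7826] v=[-2.2974]
Step 10: x=[4.3265] v=[-2.2805]
Step 11: x=[3.8869] v=[-2.1979]
Step 12: x=[3.4765] v=[-2.0520]
Step 13: x=[3.1071] v=[-1.8470]
Step 14: x=[2.7893] v=[-1.5888]
Step 15: x=[2.5323] v=[-1.2849]
Step 16: x=[2.3435] v=[-0.9440]
Step 17: x=[2.2283] v=[-0.5759]
Step 18: x=[2.1901] v=[-0.1912]
Step 19: x=[2.2299] v=[0.1990]
First v>=0 after going negative at step 19, time=3.8000

Answer: 3.8000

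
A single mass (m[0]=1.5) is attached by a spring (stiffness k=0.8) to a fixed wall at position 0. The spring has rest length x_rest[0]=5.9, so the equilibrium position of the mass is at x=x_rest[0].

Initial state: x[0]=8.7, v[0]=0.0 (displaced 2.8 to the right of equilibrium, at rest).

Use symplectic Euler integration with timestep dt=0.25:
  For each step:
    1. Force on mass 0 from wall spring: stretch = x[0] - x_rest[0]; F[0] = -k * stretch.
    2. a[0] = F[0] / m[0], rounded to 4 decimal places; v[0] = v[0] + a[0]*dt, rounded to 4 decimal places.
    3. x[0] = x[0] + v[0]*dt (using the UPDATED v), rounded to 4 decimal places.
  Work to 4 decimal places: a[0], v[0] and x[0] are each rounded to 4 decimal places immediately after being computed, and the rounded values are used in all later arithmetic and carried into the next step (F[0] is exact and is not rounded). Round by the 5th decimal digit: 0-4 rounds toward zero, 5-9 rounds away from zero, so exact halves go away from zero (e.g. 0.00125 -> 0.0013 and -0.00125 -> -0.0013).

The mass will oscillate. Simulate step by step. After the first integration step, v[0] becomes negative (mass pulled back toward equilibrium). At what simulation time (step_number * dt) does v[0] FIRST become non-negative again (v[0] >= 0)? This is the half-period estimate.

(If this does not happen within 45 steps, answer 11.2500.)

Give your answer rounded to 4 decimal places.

Step 0: x=[8.7000] v=[0.0000]
Step 1: x=[8.6067] v=[-0.3733]
Step 2: x=[8.4232] v=[-0.7342]
Step 3: x=[8.1556] v=[-1.0706]
Step 4: x=[7.8128] v=[-1.3714]
Step 5: x=[7.4062] v=[-1.6265]
Step 6: x=[6.9494] v=[-1.8273]
Step 7: x=[6.4576] v=[-1.9672]
Step 8: x=[5.9472] v=[-2.0416]
Step 9: x=[5.4352] v=[-2.0479]
Step 10: x=[4.9387] v=[-1.9859]
Step 11: x=[4.4743] v=[-1.8577]
Step 12: x=[4.0574] v=[-1.6676]
Step 13: x=[3.7019] v=[-1.4219]
Step 14: x=[3.4197] v=[-1.1288]
Step 15: x=[3.2202] v=[-0.7981]
Step 16: x=[3.1100] v=[-0.4408]
Step 17: x=[3.0928] v=[-0.0688]
Step 18: x=[3.1692] v=[0.3055]
First v>=0 after going negative at step 18, time=4.5000

Answer: 4.5000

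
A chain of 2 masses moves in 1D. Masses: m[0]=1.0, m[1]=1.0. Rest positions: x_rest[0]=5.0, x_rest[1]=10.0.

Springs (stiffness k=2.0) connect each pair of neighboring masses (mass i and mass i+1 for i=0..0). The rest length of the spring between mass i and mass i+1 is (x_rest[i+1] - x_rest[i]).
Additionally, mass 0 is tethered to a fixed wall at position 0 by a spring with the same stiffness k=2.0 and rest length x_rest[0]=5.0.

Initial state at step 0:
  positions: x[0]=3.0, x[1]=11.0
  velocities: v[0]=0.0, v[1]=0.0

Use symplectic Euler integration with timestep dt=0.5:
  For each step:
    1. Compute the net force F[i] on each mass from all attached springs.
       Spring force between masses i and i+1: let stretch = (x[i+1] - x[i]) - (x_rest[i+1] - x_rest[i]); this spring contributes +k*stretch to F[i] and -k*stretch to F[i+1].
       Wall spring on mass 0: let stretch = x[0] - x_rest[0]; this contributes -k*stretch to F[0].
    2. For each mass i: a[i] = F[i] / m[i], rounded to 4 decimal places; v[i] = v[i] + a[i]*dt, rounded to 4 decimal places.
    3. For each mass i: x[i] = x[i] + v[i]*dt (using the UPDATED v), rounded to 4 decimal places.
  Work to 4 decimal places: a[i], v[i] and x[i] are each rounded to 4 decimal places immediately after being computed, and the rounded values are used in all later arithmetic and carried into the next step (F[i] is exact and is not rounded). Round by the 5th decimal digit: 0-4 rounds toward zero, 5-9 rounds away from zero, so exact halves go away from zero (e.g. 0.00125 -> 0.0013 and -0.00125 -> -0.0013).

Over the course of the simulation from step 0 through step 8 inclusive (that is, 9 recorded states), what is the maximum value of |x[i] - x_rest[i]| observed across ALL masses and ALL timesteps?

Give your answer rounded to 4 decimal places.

Answer: 2.3203

Derivation:
Step 0: x=[3.0000 11.0000] v=[0.0000 0.0000]
Step 1: x=[5.5000 9.5000] v=[5.0000 -3.0000]
Step 2: x=[7.2500 8.5000] v=[3.5000 -2.0000]
Step 3: x=[6.0000 9.3750] v=[-2.5000 1.7500]
Step 4: x=[3.4375 11.0625] v=[-5.1250 3.3750]
Step 5: x=[2.9688 11.4375] v=[-0.9375 0.7500]
Step 6: x=[5.2500 10.0782] v=[4.5624 -2.7187]
Step 7: x=[7.3203 8.8048] v=[4.1406 -2.5469]
Step 8: x=[6.4727 9.2891] v=[-1.6952 0.9686]
Max displacement = 2.3203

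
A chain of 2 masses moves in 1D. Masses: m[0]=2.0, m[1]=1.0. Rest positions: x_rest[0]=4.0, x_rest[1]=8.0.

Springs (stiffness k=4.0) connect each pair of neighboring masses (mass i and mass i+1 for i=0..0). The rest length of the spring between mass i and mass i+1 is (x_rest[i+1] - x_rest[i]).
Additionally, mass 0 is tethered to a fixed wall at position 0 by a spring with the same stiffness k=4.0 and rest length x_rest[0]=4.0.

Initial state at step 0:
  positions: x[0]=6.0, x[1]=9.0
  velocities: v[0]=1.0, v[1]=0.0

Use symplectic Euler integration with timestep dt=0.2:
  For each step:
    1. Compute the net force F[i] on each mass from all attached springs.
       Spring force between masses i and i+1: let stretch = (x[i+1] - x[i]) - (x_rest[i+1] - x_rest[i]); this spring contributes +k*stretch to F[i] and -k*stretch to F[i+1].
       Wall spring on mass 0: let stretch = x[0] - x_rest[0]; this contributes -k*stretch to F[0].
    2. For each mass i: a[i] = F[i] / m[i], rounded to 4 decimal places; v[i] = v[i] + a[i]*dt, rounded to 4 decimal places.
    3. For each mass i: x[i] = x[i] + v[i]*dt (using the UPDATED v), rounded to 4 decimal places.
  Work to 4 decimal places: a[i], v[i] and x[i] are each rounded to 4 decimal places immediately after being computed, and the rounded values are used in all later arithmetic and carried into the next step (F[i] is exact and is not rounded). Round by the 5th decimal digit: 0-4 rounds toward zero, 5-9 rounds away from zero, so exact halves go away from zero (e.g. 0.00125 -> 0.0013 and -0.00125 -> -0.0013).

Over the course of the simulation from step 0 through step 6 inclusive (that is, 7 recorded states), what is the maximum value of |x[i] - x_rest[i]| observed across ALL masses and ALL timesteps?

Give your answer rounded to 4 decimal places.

Step 0: x=[6.0000 9.0000] v=[1.0000 0.0000]
Step 1: x=[5.9600 9.1600] v=[-0.2000 0.8000]
Step 2: x=[5.6992 9.4480] v=[-1.3040 1.4400]
Step 3: x=[5.2824 9.7762] v=[-2.0842 1.6410]
Step 4: x=[4.8025 10.0254] v=[-2.3996 1.2460]
Step 5: x=[4.3562 10.0789] v=[-2.2314 0.2677]
Step 6: x=[4.0192 9.8568] v=[-1.6848 -1.1105]
Max displacement = 2.0789

Answer: 2.0789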